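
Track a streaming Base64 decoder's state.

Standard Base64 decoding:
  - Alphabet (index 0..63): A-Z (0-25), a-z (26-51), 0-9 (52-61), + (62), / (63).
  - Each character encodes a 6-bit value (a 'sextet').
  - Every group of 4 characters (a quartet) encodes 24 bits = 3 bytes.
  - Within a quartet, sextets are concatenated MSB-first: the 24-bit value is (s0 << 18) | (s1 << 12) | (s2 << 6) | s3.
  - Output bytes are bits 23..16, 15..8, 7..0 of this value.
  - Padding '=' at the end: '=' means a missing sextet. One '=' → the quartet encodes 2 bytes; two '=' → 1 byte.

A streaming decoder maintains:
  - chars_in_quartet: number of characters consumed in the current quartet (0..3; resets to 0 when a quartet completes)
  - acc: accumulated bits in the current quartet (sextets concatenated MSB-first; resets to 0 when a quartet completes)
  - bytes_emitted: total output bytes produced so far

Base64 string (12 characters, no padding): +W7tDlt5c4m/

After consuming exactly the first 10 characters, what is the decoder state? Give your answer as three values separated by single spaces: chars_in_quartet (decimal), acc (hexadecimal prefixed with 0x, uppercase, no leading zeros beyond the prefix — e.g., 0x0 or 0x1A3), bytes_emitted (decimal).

Answer: 2 0x738 6

Derivation:
After char 0 ('+'=62): chars_in_quartet=1 acc=0x3E bytes_emitted=0
After char 1 ('W'=22): chars_in_quartet=2 acc=0xF96 bytes_emitted=0
After char 2 ('7'=59): chars_in_quartet=3 acc=0x3E5BB bytes_emitted=0
After char 3 ('t'=45): chars_in_quartet=4 acc=0xF96EED -> emit F9 6E ED, reset; bytes_emitted=3
After char 4 ('D'=3): chars_in_quartet=1 acc=0x3 bytes_emitted=3
After char 5 ('l'=37): chars_in_quartet=2 acc=0xE5 bytes_emitted=3
After char 6 ('t'=45): chars_in_quartet=3 acc=0x396D bytes_emitted=3
After char 7 ('5'=57): chars_in_quartet=4 acc=0xE5B79 -> emit 0E 5B 79, reset; bytes_emitted=6
After char 8 ('c'=28): chars_in_quartet=1 acc=0x1C bytes_emitted=6
After char 9 ('4'=56): chars_in_quartet=2 acc=0x738 bytes_emitted=6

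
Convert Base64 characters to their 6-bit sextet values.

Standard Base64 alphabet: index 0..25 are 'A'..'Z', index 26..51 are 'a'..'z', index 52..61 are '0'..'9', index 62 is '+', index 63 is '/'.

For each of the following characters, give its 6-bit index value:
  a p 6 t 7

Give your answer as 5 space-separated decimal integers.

'a': a..z range, 26 + ord('a') − ord('a') = 26
'p': a..z range, 26 + ord('p') − ord('a') = 41
'6': 0..9 range, 52 + ord('6') − ord('0') = 58
't': a..z range, 26 + ord('t') − ord('a') = 45
'7': 0..9 range, 52 + ord('7') − ord('0') = 59

Answer: 26 41 58 45 59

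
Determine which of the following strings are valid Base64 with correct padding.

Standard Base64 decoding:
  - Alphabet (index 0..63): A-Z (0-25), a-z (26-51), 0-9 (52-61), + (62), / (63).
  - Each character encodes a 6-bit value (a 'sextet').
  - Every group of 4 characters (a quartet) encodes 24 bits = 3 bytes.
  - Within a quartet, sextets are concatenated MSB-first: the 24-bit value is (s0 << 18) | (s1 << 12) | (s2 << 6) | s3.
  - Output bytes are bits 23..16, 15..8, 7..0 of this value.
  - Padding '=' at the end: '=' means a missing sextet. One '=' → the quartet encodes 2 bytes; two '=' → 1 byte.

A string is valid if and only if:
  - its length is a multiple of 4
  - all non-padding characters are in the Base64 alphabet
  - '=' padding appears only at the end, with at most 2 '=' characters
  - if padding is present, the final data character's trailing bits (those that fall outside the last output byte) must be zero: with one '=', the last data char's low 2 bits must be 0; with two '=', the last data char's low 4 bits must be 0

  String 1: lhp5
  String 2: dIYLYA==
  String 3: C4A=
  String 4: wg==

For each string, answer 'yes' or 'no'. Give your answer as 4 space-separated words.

Answer: yes yes yes yes

Derivation:
String 1: 'lhp5' → valid
String 2: 'dIYLYA==' → valid
String 3: 'C4A=' → valid
String 4: 'wg==' → valid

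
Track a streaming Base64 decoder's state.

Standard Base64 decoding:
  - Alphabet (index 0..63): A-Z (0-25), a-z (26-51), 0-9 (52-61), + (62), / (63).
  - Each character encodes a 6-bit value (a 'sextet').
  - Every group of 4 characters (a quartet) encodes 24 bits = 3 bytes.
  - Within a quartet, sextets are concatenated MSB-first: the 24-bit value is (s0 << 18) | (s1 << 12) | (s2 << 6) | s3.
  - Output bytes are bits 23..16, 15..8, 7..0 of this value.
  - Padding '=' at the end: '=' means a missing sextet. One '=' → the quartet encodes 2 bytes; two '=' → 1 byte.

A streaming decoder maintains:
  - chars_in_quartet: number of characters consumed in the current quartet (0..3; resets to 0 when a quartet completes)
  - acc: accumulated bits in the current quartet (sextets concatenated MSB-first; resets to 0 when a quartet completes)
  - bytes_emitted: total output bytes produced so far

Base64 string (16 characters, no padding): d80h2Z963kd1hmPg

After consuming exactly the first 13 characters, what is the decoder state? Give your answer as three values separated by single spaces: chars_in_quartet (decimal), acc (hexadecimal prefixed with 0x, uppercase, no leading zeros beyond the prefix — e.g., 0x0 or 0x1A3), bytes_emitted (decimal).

Answer: 1 0x21 9

Derivation:
After char 0 ('d'=29): chars_in_quartet=1 acc=0x1D bytes_emitted=0
After char 1 ('8'=60): chars_in_quartet=2 acc=0x77C bytes_emitted=0
After char 2 ('0'=52): chars_in_quartet=3 acc=0x1DF34 bytes_emitted=0
After char 3 ('h'=33): chars_in_quartet=4 acc=0x77CD21 -> emit 77 CD 21, reset; bytes_emitted=3
After char 4 ('2'=54): chars_in_quartet=1 acc=0x36 bytes_emitted=3
After char 5 ('Z'=25): chars_in_quartet=2 acc=0xD99 bytes_emitted=3
After char 6 ('9'=61): chars_in_quartet=3 acc=0x3667D bytes_emitted=3
After char 7 ('6'=58): chars_in_quartet=4 acc=0xD99F7A -> emit D9 9F 7A, reset; bytes_emitted=6
After char 8 ('3'=55): chars_in_quartet=1 acc=0x37 bytes_emitted=6
After char 9 ('k'=36): chars_in_quartet=2 acc=0xDE4 bytes_emitted=6
After char 10 ('d'=29): chars_in_quartet=3 acc=0x3791D bytes_emitted=6
After char 11 ('1'=53): chars_in_quartet=4 acc=0xDE4775 -> emit DE 47 75, reset; bytes_emitted=9
After char 12 ('h'=33): chars_in_quartet=1 acc=0x21 bytes_emitted=9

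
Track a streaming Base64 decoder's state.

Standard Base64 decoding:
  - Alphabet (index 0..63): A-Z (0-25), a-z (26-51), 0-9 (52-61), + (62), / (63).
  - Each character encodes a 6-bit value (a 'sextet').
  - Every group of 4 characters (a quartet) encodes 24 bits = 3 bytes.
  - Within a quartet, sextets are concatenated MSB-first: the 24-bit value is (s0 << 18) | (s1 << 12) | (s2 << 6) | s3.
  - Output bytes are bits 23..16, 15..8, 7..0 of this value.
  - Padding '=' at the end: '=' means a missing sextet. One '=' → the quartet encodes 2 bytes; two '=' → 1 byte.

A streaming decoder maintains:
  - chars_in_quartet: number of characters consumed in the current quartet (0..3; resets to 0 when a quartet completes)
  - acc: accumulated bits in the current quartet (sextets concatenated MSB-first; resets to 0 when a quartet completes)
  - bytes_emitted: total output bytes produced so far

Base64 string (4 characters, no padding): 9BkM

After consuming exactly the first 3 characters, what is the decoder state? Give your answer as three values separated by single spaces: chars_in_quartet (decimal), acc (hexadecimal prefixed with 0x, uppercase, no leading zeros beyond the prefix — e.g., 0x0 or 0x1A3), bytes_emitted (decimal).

Answer: 3 0x3D064 0

Derivation:
After char 0 ('9'=61): chars_in_quartet=1 acc=0x3D bytes_emitted=0
After char 1 ('B'=1): chars_in_quartet=2 acc=0xF41 bytes_emitted=0
After char 2 ('k'=36): chars_in_quartet=3 acc=0x3D064 bytes_emitted=0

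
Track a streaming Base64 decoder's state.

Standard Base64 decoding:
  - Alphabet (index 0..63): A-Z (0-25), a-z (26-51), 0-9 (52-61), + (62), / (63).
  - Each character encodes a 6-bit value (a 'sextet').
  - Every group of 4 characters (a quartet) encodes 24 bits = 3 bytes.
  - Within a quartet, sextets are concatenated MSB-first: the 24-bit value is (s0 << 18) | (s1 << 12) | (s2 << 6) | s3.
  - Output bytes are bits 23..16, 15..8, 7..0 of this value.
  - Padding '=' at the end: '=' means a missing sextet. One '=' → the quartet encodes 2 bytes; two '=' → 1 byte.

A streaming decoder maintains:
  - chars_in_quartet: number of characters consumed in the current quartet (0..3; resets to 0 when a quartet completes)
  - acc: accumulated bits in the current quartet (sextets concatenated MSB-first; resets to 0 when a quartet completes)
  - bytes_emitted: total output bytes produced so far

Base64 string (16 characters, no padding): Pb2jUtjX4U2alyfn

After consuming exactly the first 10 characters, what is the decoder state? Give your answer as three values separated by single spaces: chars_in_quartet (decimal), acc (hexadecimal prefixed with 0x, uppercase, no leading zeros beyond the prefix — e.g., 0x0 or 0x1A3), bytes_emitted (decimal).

Answer: 2 0xE14 6

Derivation:
After char 0 ('P'=15): chars_in_quartet=1 acc=0xF bytes_emitted=0
After char 1 ('b'=27): chars_in_quartet=2 acc=0x3DB bytes_emitted=0
After char 2 ('2'=54): chars_in_quartet=3 acc=0xF6F6 bytes_emitted=0
After char 3 ('j'=35): chars_in_quartet=4 acc=0x3DBDA3 -> emit 3D BD A3, reset; bytes_emitted=3
After char 4 ('U'=20): chars_in_quartet=1 acc=0x14 bytes_emitted=3
After char 5 ('t'=45): chars_in_quartet=2 acc=0x52D bytes_emitted=3
After char 6 ('j'=35): chars_in_quartet=3 acc=0x14B63 bytes_emitted=3
After char 7 ('X'=23): chars_in_quartet=4 acc=0x52D8D7 -> emit 52 D8 D7, reset; bytes_emitted=6
After char 8 ('4'=56): chars_in_quartet=1 acc=0x38 bytes_emitted=6
After char 9 ('U'=20): chars_in_quartet=2 acc=0xE14 bytes_emitted=6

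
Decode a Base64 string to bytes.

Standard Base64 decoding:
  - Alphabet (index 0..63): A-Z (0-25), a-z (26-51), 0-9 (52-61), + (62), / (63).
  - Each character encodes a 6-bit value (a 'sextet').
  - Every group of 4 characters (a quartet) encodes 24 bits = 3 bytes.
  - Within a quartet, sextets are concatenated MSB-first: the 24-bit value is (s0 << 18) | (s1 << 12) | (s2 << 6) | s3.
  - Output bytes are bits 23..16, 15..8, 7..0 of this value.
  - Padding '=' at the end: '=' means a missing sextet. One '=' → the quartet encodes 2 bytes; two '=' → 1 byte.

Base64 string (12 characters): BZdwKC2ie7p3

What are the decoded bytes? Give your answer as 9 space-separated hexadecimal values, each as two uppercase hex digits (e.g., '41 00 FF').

Answer: 05 97 70 28 2D A2 7B BA 77

Derivation:
After char 0 ('B'=1): chars_in_quartet=1 acc=0x1 bytes_emitted=0
After char 1 ('Z'=25): chars_in_quartet=2 acc=0x59 bytes_emitted=0
After char 2 ('d'=29): chars_in_quartet=3 acc=0x165D bytes_emitted=0
After char 3 ('w'=48): chars_in_quartet=4 acc=0x59770 -> emit 05 97 70, reset; bytes_emitted=3
After char 4 ('K'=10): chars_in_quartet=1 acc=0xA bytes_emitted=3
After char 5 ('C'=2): chars_in_quartet=2 acc=0x282 bytes_emitted=3
After char 6 ('2'=54): chars_in_quartet=3 acc=0xA0B6 bytes_emitted=3
After char 7 ('i'=34): chars_in_quartet=4 acc=0x282DA2 -> emit 28 2D A2, reset; bytes_emitted=6
After char 8 ('e'=30): chars_in_quartet=1 acc=0x1E bytes_emitted=6
After char 9 ('7'=59): chars_in_quartet=2 acc=0x7BB bytes_emitted=6
After char 10 ('p'=41): chars_in_quartet=3 acc=0x1EEE9 bytes_emitted=6
After char 11 ('3'=55): chars_in_quartet=4 acc=0x7BBA77 -> emit 7B BA 77, reset; bytes_emitted=9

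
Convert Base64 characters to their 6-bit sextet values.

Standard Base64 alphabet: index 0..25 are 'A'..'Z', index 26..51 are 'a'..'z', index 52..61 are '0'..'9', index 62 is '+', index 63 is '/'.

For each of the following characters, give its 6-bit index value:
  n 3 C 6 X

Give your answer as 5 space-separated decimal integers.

Answer: 39 55 2 58 23

Derivation:
'n': a..z range, 26 + ord('n') − ord('a') = 39
'3': 0..9 range, 52 + ord('3') − ord('0') = 55
'C': A..Z range, ord('C') − ord('A') = 2
'6': 0..9 range, 52 + ord('6') − ord('0') = 58
'X': A..Z range, ord('X') − ord('A') = 23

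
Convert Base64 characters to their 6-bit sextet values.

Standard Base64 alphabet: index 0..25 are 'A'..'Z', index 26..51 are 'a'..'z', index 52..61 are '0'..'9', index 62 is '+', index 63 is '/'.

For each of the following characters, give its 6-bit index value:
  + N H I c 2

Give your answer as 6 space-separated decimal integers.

Answer: 62 13 7 8 28 54

Derivation:
'+': index 62
'N': A..Z range, ord('N') − ord('A') = 13
'H': A..Z range, ord('H') − ord('A') = 7
'I': A..Z range, ord('I') − ord('A') = 8
'c': a..z range, 26 + ord('c') − ord('a') = 28
'2': 0..9 range, 52 + ord('2') − ord('0') = 54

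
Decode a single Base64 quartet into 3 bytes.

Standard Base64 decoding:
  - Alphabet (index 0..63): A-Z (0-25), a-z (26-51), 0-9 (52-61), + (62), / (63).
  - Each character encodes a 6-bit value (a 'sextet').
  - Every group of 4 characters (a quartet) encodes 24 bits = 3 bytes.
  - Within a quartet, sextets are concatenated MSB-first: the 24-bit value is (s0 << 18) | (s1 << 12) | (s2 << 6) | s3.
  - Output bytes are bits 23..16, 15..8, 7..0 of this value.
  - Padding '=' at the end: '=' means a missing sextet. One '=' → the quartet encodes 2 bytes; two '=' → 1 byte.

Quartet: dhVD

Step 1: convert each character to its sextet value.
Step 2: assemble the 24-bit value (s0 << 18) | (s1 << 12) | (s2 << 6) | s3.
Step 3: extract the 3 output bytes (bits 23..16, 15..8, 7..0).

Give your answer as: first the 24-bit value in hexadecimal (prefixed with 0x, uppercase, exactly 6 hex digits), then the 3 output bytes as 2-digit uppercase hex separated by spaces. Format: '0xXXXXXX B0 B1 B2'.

Sextets: d=29, h=33, V=21, D=3
24-bit: (29<<18) | (33<<12) | (21<<6) | 3
      = 0x740000 | 0x021000 | 0x000540 | 0x000003
      = 0x761543
Bytes: (v>>16)&0xFF=76, (v>>8)&0xFF=15, v&0xFF=43

Answer: 0x761543 76 15 43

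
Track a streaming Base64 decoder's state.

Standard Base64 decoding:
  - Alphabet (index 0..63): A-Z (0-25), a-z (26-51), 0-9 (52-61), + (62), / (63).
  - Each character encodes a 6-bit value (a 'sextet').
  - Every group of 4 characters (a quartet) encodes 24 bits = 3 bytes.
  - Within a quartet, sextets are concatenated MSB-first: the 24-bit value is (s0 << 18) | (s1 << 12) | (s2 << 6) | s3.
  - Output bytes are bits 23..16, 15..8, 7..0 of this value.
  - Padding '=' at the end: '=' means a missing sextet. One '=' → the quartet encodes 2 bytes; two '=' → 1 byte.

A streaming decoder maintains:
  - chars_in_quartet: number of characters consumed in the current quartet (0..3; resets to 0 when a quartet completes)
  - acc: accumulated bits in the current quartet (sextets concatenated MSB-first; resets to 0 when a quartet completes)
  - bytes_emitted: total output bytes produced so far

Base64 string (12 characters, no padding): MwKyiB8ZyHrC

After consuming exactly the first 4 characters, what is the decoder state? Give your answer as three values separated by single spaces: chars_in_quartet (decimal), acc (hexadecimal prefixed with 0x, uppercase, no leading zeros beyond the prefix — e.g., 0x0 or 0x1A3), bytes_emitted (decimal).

Answer: 0 0x0 3

Derivation:
After char 0 ('M'=12): chars_in_quartet=1 acc=0xC bytes_emitted=0
After char 1 ('w'=48): chars_in_quartet=2 acc=0x330 bytes_emitted=0
After char 2 ('K'=10): chars_in_quartet=3 acc=0xCC0A bytes_emitted=0
After char 3 ('y'=50): chars_in_quartet=4 acc=0x3302B2 -> emit 33 02 B2, reset; bytes_emitted=3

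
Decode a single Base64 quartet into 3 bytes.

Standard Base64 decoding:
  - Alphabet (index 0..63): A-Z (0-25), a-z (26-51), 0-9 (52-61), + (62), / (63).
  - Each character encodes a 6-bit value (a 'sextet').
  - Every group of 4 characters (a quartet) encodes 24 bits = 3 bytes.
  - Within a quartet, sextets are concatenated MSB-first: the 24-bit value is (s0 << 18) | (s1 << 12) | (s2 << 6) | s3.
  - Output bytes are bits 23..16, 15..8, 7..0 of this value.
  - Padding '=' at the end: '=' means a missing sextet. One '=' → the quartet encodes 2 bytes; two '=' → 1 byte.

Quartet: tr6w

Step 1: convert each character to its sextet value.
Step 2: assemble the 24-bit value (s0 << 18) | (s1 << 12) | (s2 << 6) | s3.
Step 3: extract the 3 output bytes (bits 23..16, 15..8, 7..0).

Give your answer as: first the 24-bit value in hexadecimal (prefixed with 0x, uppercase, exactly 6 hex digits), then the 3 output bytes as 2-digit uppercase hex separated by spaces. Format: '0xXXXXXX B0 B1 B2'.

Answer: 0xB6BEB0 B6 BE B0

Derivation:
Sextets: t=45, r=43, 6=58, w=48
24-bit: (45<<18) | (43<<12) | (58<<6) | 48
      = 0xB40000 | 0x02B000 | 0x000E80 | 0x000030
      = 0xB6BEB0
Bytes: (v>>16)&0xFF=B6, (v>>8)&0xFF=BE, v&0xFF=B0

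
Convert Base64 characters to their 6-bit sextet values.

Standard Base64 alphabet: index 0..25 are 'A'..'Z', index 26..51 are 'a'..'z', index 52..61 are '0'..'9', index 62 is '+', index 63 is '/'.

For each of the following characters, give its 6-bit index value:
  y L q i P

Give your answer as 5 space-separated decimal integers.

Answer: 50 11 42 34 15

Derivation:
'y': a..z range, 26 + ord('y') − ord('a') = 50
'L': A..Z range, ord('L') − ord('A') = 11
'q': a..z range, 26 + ord('q') − ord('a') = 42
'i': a..z range, 26 + ord('i') − ord('a') = 34
'P': A..Z range, ord('P') − ord('A') = 15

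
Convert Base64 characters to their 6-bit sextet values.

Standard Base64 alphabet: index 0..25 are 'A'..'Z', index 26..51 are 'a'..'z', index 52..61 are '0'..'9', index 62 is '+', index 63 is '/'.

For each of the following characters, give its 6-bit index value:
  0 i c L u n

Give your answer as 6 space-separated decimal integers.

'0': 0..9 range, 52 + ord('0') − ord('0') = 52
'i': a..z range, 26 + ord('i') − ord('a') = 34
'c': a..z range, 26 + ord('c') − ord('a') = 28
'L': A..Z range, ord('L') − ord('A') = 11
'u': a..z range, 26 + ord('u') − ord('a') = 46
'n': a..z range, 26 + ord('n') − ord('a') = 39

Answer: 52 34 28 11 46 39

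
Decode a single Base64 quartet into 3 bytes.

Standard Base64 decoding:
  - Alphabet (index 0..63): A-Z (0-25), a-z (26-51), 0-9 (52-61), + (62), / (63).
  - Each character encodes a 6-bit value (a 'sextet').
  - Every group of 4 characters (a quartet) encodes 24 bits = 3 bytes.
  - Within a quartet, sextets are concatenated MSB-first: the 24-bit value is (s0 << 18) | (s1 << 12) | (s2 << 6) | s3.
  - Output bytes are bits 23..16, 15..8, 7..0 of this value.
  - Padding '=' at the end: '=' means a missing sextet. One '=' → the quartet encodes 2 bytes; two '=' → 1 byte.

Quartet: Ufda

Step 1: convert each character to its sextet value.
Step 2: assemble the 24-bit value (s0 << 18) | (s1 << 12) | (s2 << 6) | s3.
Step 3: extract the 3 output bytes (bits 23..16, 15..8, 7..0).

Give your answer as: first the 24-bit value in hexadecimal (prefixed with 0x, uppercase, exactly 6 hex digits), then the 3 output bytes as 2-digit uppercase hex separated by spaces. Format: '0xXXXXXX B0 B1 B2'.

Answer: 0x51F75A 51 F7 5A

Derivation:
Sextets: U=20, f=31, d=29, a=26
24-bit: (20<<18) | (31<<12) | (29<<6) | 26
      = 0x500000 | 0x01F000 | 0x000740 | 0x00001A
      = 0x51F75A
Bytes: (v>>16)&0xFF=51, (v>>8)&0xFF=F7, v&0xFF=5A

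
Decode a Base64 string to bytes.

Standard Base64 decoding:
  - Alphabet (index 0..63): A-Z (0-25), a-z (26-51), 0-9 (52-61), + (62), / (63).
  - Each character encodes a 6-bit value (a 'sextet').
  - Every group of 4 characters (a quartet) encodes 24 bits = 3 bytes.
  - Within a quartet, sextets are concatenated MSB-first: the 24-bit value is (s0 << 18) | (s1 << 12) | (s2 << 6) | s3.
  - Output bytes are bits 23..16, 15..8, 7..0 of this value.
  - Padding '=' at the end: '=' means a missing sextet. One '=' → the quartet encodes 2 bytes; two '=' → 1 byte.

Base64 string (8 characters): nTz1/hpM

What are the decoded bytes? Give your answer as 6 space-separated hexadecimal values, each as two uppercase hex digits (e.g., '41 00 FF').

Answer: 9D 3C F5 FE 1A 4C

Derivation:
After char 0 ('n'=39): chars_in_quartet=1 acc=0x27 bytes_emitted=0
After char 1 ('T'=19): chars_in_quartet=2 acc=0x9D3 bytes_emitted=0
After char 2 ('z'=51): chars_in_quartet=3 acc=0x274F3 bytes_emitted=0
After char 3 ('1'=53): chars_in_quartet=4 acc=0x9D3CF5 -> emit 9D 3C F5, reset; bytes_emitted=3
After char 4 ('/'=63): chars_in_quartet=1 acc=0x3F bytes_emitted=3
After char 5 ('h'=33): chars_in_quartet=2 acc=0xFE1 bytes_emitted=3
After char 6 ('p'=41): chars_in_quartet=3 acc=0x3F869 bytes_emitted=3
After char 7 ('M'=12): chars_in_quartet=4 acc=0xFE1A4C -> emit FE 1A 4C, reset; bytes_emitted=6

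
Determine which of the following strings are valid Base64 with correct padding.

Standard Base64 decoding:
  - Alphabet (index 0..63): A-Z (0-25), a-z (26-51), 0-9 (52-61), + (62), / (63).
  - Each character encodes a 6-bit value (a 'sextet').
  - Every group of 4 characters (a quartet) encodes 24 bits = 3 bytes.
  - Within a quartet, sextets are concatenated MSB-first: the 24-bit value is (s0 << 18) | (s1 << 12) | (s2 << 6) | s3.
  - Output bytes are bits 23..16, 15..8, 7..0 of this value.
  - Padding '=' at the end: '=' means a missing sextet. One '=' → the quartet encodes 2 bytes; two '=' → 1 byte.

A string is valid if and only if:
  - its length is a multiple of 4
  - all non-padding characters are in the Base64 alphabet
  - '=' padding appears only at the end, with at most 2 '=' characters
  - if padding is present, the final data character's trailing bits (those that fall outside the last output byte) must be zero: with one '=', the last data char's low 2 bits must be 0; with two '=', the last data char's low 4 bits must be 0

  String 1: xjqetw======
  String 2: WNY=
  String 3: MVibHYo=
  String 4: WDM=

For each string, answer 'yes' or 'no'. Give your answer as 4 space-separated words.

String 1: 'xjqetw======' → invalid (6 pad chars (max 2))
String 2: 'WNY=' → valid
String 3: 'MVibHYo=' → valid
String 4: 'WDM=' → valid

Answer: no yes yes yes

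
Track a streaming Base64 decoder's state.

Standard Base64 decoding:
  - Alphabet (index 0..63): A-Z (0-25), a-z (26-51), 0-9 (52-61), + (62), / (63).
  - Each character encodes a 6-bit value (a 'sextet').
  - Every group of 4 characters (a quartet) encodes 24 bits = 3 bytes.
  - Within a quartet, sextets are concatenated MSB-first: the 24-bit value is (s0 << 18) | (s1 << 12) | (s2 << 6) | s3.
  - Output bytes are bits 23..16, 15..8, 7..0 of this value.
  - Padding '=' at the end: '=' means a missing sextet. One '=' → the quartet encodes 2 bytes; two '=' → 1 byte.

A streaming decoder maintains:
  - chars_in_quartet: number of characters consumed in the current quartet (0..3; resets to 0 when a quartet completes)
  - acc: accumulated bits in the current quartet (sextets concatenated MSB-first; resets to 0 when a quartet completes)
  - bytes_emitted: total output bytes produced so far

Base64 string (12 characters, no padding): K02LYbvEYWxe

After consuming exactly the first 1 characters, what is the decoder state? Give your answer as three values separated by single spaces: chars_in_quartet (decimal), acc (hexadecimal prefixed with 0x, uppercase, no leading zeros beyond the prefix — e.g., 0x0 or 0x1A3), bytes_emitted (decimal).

Answer: 1 0xA 0

Derivation:
After char 0 ('K'=10): chars_in_quartet=1 acc=0xA bytes_emitted=0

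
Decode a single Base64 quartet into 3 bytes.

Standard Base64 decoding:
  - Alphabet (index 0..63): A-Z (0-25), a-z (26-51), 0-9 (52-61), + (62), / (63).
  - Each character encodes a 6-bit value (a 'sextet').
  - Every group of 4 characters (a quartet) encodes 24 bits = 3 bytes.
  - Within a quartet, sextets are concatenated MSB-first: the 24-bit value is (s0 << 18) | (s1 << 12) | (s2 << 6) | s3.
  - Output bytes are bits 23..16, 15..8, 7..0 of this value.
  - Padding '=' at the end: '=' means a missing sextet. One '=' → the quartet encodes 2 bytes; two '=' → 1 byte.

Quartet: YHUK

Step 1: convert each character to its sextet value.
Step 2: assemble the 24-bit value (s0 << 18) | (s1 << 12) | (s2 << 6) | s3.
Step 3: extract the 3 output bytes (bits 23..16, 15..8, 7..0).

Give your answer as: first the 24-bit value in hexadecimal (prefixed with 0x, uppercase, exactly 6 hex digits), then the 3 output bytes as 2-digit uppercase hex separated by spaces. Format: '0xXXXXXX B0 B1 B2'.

Sextets: Y=24, H=7, U=20, K=10
24-bit: (24<<18) | (7<<12) | (20<<6) | 10
      = 0x600000 | 0x007000 | 0x000500 | 0x00000A
      = 0x60750A
Bytes: (v>>16)&0xFF=60, (v>>8)&0xFF=75, v&0xFF=0A

Answer: 0x60750A 60 75 0A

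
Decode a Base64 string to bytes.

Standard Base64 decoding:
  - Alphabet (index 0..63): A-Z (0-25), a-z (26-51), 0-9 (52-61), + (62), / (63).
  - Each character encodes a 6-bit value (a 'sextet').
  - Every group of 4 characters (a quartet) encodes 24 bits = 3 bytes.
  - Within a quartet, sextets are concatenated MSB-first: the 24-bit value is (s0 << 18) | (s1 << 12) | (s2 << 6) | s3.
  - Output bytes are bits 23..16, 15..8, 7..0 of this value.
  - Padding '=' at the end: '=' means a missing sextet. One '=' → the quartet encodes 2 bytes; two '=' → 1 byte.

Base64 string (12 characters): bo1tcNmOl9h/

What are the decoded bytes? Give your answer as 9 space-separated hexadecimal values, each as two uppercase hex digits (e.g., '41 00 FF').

Answer: 6E 8D 6D 70 D9 8E 97 D8 7F

Derivation:
After char 0 ('b'=27): chars_in_quartet=1 acc=0x1B bytes_emitted=0
After char 1 ('o'=40): chars_in_quartet=2 acc=0x6E8 bytes_emitted=0
After char 2 ('1'=53): chars_in_quartet=3 acc=0x1BA35 bytes_emitted=0
After char 3 ('t'=45): chars_in_quartet=4 acc=0x6E8D6D -> emit 6E 8D 6D, reset; bytes_emitted=3
After char 4 ('c'=28): chars_in_quartet=1 acc=0x1C bytes_emitted=3
After char 5 ('N'=13): chars_in_quartet=2 acc=0x70D bytes_emitted=3
After char 6 ('m'=38): chars_in_quartet=3 acc=0x1C366 bytes_emitted=3
After char 7 ('O'=14): chars_in_quartet=4 acc=0x70D98E -> emit 70 D9 8E, reset; bytes_emitted=6
After char 8 ('l'=37): chars_in_quartet=1 acc=0x25 bytes_emitted=6
After char 9 ('9'=61): chars_in_quartet=2 acc=0x97D bytes_emitted=6
After char 10 ('h'=33): chars_in_quartet=3 acc=0x25F61 bytes_emitted=6
After char 11 ('/'=63): chars_in_quartet=4 acc=0x97D87F -> emit 97 D8 7F, reset; bytes_emitted=9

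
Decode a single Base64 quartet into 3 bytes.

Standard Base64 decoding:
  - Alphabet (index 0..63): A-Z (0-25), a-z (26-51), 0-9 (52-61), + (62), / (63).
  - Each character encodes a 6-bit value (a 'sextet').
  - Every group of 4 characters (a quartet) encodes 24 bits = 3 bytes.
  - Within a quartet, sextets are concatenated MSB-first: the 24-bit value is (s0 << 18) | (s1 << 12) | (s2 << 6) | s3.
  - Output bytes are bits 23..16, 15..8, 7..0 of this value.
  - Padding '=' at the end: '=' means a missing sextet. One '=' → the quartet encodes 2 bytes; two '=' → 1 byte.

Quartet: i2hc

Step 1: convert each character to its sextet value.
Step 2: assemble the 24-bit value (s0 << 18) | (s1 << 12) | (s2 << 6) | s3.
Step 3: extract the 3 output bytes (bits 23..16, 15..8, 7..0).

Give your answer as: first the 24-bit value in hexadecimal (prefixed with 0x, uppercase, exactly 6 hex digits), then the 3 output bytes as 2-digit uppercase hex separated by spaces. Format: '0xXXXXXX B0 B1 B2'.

Sextets: i=34, 2=54, h=33, c=28
24-bit: (34<<18) | (54<<12) | (33<<6) | 28
      = 0x880000 | 0x036000 | 0x000840 | 0x00001C
      = 0x8B685C
Bytes: (v>>16)&0xFF=8B, (v>>8)&0xFF=68, v&0xFF=5C

Answer: 0x8B685C 8B 68 5C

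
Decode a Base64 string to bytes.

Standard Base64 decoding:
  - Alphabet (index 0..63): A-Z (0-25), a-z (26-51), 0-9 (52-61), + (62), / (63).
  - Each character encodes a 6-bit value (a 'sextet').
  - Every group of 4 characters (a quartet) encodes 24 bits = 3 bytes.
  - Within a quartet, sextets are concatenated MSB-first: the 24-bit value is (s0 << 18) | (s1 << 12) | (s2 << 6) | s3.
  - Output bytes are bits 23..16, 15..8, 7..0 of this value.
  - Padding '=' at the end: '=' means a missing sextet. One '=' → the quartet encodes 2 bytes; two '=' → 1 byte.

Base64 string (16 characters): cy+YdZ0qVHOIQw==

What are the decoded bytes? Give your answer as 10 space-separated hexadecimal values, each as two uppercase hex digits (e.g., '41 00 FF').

After char 0 ('c'=28): chars_in_quartet=1 acc=0x1C bytes_emitted=0
After char 1 ('y'=50): chars_in_quartet=2 acc=0x732 bytes_emitted=0
After char 2 ('+'=62): chars_in_quartet=3 acc=0x1CCBE bytes_emitted=0
After char 3 ('Y'=24): chars_in_quartet=4 acc=0x732F98 -> emit 73 2F 98, reset; bytes_emitted=3
After char 4 ('d'=29): chars_in_quartet=1 acc=0x1D bytes_emitted=3
After char 5 ('Z'=25): chars_in_quartet=2 acc=0x759 bytes_emitted=3
After char 6 ('0'=52): chars_in_quartet=3 acc=0x1D674 bytes_emitted=3
After char 7 ('q'=42): chars_in_quartet=4 acc=0x759D2A -> emit 75 9D 2A, reset; bytes_emitted=6
After char 8 ('V'=21): chars_in_quartet=1 acc=0x15 bytes_emitted=6
After char 9 ('H'=7): chars_in_quartet=2 acc=0x547 bytes_emitted=6
After char 10 ('O'=14): chars_in_quartet=3 acc=0x151CE bytes_emitted=6
After char 11 ('I'=8): chars_in_quartet=4 acc=0x547388 -> emit 54 73 88, reset; bytes_emitted=9
After char 12 ('Q'=16): chars_in_quartet=1 acc=0x10 bytes_emitted=9
After char 13 ('w'=48): chars_in_quartet=2 acc=0x430 bytes_emitted=9
Padding '==': partial quartet acc=0x430 -> emit 43; bytes_emitted=10

Answer: 73 2F 98 75 9D 2A 54 73 88 43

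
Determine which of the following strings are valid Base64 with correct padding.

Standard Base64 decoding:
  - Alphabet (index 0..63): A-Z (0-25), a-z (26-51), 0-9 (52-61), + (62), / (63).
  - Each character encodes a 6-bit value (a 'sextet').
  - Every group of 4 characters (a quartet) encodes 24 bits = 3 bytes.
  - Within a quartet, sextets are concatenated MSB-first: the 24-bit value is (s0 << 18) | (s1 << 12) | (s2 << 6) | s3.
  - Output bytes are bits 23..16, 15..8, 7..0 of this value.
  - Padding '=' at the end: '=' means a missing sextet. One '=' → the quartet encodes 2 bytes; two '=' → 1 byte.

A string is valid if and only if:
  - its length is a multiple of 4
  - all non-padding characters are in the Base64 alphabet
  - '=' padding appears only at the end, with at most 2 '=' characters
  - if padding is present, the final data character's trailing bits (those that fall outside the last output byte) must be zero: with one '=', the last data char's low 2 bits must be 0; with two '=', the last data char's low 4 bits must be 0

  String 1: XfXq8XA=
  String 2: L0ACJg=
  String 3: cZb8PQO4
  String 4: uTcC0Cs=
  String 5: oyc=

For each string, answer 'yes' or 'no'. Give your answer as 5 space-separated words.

String 1: 'XfXq8XA=' → valid
String 2: 'L0ACJg=' → invalid (len=7 not mult of 4)
String 3: 'cZb8PQO4' → valid
String 4: 'uTcC0Cs=' → valid
String 5: 'oyc=' → valid

Answer: yes no yes yes yes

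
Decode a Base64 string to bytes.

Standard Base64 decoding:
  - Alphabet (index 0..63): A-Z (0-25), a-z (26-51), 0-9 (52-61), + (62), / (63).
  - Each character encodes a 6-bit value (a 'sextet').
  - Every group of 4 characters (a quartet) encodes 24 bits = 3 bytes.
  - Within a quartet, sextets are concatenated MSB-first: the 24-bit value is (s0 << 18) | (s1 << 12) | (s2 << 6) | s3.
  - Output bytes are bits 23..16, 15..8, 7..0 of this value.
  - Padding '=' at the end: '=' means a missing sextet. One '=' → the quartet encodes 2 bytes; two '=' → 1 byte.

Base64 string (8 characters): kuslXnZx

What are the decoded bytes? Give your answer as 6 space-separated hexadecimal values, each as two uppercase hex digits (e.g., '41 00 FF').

After char 0 ('k'=36): chars_in_quartet=1 acc=0x24 bytes_emitted=0
After char 1 ('u'=46): chars_in_quartet=2 acc=0x92E bytes_emitted=0
After char 2 ('s'=44): chars_in_quartet=3 acc=0x24BAC bytes_emitted=0
After char 3 ('l'=37): chars_in_quartet=4 acc=0x92EB25 -> emit 92 EB 25, reset; bytes_emitted=3
After char 4 ('X'=23): chars_in_quartet=1 acc=0x17 bytes_emitted=3
After char 5 ('n'=39): chars_in_quartet=2 acc=0x5E7 bytes_emitted=3
After char 6 ('Z'=25): chars_in_quartet=3 acc=0x179D9 bytes_emitted=3
After char 7 ('x'=49): chars_in_quartet=4 acc=0x5E7671 -> emit 5E 76 71, reset; bytes_emitted=6

Answer: 92 EB 25 5E 76 71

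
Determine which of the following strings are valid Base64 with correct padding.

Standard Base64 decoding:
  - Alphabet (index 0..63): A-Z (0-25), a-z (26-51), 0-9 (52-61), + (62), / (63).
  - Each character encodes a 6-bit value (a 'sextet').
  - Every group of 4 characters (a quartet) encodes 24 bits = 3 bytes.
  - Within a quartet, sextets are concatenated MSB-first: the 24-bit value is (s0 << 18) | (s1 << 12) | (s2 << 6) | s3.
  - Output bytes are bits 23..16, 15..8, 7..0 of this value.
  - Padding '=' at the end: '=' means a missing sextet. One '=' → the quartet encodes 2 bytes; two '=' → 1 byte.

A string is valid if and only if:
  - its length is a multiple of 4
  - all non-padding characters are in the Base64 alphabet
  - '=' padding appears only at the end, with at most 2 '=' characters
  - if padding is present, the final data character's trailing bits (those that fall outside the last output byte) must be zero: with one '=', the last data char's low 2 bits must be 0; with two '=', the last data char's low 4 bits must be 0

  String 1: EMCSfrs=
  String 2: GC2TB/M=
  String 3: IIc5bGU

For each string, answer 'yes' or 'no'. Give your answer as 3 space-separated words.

String 1: 'EMCSfrs=' → valid
String 2: 'GC2TB/M=' → valid
String 3: 'IIc5bGU' → invalid (len=7 not mult of 4)

Answer: yes yes no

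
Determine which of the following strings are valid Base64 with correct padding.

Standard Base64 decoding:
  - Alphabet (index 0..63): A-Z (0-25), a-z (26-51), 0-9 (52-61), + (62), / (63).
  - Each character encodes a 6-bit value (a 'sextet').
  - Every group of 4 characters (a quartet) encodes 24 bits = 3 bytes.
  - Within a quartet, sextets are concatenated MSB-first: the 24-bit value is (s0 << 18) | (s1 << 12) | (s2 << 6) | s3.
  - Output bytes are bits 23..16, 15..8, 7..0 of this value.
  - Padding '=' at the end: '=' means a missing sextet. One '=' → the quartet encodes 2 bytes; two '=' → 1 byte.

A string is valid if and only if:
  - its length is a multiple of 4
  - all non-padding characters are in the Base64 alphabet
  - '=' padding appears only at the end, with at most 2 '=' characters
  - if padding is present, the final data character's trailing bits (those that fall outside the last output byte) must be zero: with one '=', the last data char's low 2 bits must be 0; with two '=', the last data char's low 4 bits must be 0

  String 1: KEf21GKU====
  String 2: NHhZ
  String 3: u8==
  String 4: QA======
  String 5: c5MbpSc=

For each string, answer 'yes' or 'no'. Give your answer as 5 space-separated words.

String 1: 'KEf21GKU====' → invalid (4 pad chars (max 2))
String 2: 'NHhZ' → valid
String 3: 'u8==' → invalid (bad trailing bits)
String 4: 'QA======' → invalid (6 pad chars (max 2))
String 5: 'c5MbpSc=' → valid

Answer: no yes no no yes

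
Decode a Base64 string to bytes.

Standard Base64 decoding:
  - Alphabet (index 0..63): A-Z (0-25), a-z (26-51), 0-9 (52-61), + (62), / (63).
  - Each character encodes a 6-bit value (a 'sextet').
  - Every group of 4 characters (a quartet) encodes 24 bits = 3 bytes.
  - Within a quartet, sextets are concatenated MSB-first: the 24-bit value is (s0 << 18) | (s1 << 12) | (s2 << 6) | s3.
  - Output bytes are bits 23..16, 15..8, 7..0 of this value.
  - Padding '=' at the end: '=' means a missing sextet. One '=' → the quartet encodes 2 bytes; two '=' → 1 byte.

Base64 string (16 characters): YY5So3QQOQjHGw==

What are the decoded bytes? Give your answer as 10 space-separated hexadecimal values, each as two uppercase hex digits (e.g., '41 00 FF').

Answer: 61 8E 52 A3 74 10 39 08 C7 1B

Derivation:
After char 0 ('Y'=24): chars_in_quartet=1 acc=0x18 bytes_emitted=0
After char 1 ('Y'=24): chars_in_quartet=2 acc=0x618 bytes_emitted=0
After char 2 ('5'=57): chars_in_quartet=3 acc=0x18639 bytes_emitted=0
After char 3 ('S'=18): chars_in_quartet=4 acc=0x618E52 -> emit 61 8E 52, reset; bytes_emitted=3
After char 4 ('o'=40): chars_in_quartet=1 acc=0x28 bytes_emitted=3
After char 5 ('3'=55): chars_in_quartet=2 acc=0xA37 bytes_emitted=3
After char 6 ('Q'=16): chars_in_quartet=3 acc=0x28DD0 bytes_emitted=3
After char 7 ('Q'=16): chars_in_quartet=4 acc=0xA37410 -> emit A3 74 10, reset; bytes_emitted=6
After char 8 ('O'=14): chars_in_quartet=1 acc=0xE bytes_emitted=6
After char 9 ('Q'=16): chars_in_quartet=2 acc=0x390 bytes_emitted=6
After char 10 ('j'=35): chars_in_quartet=3 acc=0xE423 bytes_emitted=6
After char 11 ('H'=7): chars_in_quartet=4 acc=0x3908C7 -> emit 39 08 C7, reset; bytes_emitted=9
After char 12 ('G'=6): chars_in_quartet=1 acc=0x6 bytes_emitted=9
After char 13 ('w'=48): chars_in_quartet=2 acc=0x1B0 bytes_emitted=9
Padding '==': partial quartet acc=0x1B0 -> emit 1B; bytes_emitted=10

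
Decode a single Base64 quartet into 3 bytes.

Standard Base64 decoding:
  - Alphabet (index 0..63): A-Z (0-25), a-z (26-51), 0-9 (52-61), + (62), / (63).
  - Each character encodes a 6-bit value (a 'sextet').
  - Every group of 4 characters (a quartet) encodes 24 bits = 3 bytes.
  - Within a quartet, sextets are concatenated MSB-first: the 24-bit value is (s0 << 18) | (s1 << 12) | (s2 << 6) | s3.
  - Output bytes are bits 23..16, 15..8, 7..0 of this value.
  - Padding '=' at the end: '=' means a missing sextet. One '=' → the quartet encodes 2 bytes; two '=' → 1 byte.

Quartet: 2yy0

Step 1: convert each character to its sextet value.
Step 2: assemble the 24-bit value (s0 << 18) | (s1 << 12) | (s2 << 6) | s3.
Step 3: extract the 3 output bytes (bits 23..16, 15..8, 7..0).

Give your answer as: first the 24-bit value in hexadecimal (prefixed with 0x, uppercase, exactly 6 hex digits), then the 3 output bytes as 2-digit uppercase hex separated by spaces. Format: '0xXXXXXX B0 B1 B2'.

Answer: 0xDB2CB4 DB 2C B4

Derivation:
Sextets: 2=54, y=50, y=50, 0=52
24-bit: (54<<18) | (50<<12) | (50<<6) | 52
      = 0xD80000 | 0x032000 | 0x000C80 | 0x000034
      = 0xDB2CB4
Bytes: (v>>16)&0xFF=DB, (v>>8)&0xFF=2C, v&0xFF=B4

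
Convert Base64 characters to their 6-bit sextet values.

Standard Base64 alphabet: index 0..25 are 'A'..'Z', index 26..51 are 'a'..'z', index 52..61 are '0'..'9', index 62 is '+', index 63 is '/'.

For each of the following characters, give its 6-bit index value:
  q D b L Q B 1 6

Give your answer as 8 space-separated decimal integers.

Answer: 42 3 27 11 16 1 53 58

Derivation:
'q': a..z range, 26 + ord('q') − ord('a') = 42
'D': A..Z range, ord('D') − ord('A') = 3
'b': a..z range, 26 + ord('b') − ord('a') = 27
'L': A..Z range, ord('L') − ord('A') = 11
'Q': A..Z range, ord('Q') − ord('A') = 16
'B': A..Z range, ord('B') − ord('A') = 1
'1': 0..9 range, 52 + ord('1') − ord('0') = 53
'6': 0..9 range, 52 + ord('6') − ord('0') = 58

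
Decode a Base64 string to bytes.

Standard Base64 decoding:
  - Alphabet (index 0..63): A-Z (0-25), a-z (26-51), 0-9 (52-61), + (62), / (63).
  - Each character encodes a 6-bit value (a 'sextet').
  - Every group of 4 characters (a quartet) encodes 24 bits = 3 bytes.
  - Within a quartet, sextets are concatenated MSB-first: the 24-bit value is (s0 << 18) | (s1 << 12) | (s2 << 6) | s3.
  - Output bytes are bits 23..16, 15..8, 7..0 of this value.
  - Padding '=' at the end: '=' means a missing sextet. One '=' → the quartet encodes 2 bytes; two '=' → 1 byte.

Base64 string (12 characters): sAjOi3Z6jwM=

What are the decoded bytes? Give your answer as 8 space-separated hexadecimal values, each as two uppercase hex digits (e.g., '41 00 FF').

Answer: B0 08 CE 8B 76 7A 8F 03

Derivation:
After char 0 ('s'=44): chars_in_quartet=1 acc=0x2C bytes_emitted=0
After char 1 ('A'=0): chars_in_quartet=2 acc=0xB00 bytes_emitted=0
After char 2 ('j'=35): chars_in_quartet=3 acc=0x2C023 bytes_emitted=0
After char 3 ('O'=14): chars_in_quartet=4 acc=0xB008CE -> emit B0 08 CE, reset; bytes_emitted=3
After char 4 ('i'=34): chars_in_quartet=1 acc=0x22 bytes_emitted=3
After char 5 ('3'=55): chars_in_quartet=2 acc=0x8B7 bytes_emitted=3
After char 6 ('Z'=25): chars_in_quartet=3 acc=0x22DD9 bytes_emitted=3
After char 7 ('6'=58): chars_in_quartet=4 acc=0x8B767A -> emit 8B 76 7A, reset; bytes_emitted=6
After char 8 ('j'=35): chars_in_quartet=1 acc=0x23 bytes_emitted=6
After char 9 ('w'=48): chars_in_quartet=2 acc=0x8F0 bytes_emitted=6
After char 10 ('M'=12): chars_in_quartet=3 acc=0x23C0C bytes_emitted=6
Padding '=': partial quartet acc=0x23C0C -> emit 8F 03; bytes_emitted=8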